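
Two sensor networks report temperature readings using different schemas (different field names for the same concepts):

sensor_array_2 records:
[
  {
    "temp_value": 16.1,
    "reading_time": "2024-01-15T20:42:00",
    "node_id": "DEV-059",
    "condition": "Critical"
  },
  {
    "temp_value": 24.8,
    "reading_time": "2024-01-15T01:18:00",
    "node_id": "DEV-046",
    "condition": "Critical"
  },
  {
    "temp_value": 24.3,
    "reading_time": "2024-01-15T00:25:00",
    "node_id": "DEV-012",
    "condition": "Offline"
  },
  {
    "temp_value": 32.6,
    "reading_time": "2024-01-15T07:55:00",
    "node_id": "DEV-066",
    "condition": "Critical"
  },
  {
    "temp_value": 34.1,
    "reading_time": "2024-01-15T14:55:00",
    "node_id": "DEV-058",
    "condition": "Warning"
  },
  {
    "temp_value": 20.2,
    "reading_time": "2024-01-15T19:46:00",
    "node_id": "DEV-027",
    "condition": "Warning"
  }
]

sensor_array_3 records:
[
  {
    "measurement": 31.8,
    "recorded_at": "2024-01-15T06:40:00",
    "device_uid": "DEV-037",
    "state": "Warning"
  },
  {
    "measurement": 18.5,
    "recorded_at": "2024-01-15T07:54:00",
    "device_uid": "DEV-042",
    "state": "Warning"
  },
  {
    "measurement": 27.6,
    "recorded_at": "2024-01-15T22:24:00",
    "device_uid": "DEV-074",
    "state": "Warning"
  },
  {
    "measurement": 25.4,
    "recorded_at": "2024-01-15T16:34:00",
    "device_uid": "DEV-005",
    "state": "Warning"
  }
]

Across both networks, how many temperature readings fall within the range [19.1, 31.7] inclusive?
5

Schema mapping: "temp_value" (sensor_array_2) = "measurement" (sensor_array_3) = temperature

Readings in [19.1, 31.7] from sensor_array_2: 3
Readings in [19.1, 31.7] from sensor_array_3: 2

Total count: 3 + 2 = 5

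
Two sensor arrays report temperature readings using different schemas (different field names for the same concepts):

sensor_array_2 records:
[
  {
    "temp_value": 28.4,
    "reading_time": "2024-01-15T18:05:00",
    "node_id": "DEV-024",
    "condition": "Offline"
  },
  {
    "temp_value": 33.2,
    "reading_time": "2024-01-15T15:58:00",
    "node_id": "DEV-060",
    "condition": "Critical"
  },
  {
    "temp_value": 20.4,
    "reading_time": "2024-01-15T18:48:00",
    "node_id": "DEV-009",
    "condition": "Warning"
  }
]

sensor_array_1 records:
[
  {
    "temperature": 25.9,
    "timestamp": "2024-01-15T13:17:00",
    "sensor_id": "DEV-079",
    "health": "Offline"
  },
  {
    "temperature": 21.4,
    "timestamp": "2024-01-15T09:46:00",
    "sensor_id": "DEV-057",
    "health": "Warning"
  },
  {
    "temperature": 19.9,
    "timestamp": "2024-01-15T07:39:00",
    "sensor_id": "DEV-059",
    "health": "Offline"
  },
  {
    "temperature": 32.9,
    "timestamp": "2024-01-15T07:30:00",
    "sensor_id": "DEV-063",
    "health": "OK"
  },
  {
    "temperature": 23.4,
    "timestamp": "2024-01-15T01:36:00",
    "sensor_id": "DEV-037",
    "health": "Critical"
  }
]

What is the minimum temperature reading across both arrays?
19.9

Schema mapping: "temp_value" (sensor_array_2) = "temperature" (sensor_array_1) = temperature reading

Minimum in sensor_array_2: 20.4
Minimum in sensor_array_1: 19.9

Overall minimum: min(20.4, 19.9) = 19.9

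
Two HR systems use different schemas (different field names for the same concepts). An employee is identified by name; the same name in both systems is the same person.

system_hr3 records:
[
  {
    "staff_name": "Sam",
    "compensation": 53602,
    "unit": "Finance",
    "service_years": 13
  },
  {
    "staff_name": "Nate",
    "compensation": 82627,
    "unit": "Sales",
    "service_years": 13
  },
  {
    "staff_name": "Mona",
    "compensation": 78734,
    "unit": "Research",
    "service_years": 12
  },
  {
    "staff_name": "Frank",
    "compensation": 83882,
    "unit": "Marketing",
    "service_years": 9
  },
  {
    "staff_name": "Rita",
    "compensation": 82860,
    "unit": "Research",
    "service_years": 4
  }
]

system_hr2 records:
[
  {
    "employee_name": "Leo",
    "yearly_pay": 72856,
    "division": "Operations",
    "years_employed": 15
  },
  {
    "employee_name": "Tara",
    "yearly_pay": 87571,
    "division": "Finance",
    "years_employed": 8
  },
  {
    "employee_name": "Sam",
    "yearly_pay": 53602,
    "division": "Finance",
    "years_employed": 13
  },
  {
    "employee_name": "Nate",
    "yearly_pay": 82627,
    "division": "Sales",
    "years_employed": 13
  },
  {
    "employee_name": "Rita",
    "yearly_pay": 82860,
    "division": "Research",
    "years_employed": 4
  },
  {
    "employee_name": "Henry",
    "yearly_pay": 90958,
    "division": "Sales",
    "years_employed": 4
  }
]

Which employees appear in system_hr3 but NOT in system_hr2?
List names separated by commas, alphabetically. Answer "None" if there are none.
Frank, Mona

Schema mapping: "staff_name" (system_hr3) = "employee_name" (system_hr2) = employee name

Names in system_hr3: ['Frank', 'Mona', 'Nate', 'Rita', 'Sam']
Names in system_hr2: ['Henry', 'Leo', 'Nate', 'Rita', 'Sam', 'Tara']

In system_hr3 but not system_hr2: ['Frank', 'Mona']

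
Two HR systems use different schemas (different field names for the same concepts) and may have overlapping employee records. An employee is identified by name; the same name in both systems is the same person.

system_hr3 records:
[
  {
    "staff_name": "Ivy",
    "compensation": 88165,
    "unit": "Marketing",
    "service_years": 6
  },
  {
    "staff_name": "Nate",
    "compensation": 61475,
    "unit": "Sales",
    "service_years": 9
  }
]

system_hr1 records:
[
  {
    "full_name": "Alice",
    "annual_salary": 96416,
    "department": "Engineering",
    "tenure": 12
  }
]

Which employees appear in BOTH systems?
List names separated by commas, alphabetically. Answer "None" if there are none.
None

Schema mapping: "staff_name" (system_hr3) = "full_name" (system_hr1) = employee name

Names in system_hr3: ['Ivy', 'Nate']
Names in system_hr1: ['Alice']

Intersection: None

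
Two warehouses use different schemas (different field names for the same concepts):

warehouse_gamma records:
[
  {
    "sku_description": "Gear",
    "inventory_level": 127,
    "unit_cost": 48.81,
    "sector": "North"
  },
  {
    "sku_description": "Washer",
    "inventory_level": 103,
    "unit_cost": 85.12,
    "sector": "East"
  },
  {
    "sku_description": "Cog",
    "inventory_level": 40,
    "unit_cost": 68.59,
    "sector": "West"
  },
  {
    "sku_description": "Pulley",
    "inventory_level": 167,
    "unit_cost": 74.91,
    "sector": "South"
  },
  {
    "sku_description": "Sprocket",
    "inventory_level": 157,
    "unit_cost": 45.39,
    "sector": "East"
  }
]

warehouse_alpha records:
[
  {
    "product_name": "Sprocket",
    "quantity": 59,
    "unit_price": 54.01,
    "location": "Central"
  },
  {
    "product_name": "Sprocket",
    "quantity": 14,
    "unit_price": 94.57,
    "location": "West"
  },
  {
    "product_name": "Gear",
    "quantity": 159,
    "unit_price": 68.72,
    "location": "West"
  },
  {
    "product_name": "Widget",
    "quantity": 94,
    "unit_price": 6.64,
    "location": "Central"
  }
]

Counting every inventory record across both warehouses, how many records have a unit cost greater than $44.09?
8

Schema mapping: "unit_cost" (warehouse_gamma) = "unit_price" (warehouse_alpha) = unit cost

Records > $44.09 in warehouse_gamma: 5
Records > $44.09 in warehouse_alpha: 3

Total count: 5 + 3 = 8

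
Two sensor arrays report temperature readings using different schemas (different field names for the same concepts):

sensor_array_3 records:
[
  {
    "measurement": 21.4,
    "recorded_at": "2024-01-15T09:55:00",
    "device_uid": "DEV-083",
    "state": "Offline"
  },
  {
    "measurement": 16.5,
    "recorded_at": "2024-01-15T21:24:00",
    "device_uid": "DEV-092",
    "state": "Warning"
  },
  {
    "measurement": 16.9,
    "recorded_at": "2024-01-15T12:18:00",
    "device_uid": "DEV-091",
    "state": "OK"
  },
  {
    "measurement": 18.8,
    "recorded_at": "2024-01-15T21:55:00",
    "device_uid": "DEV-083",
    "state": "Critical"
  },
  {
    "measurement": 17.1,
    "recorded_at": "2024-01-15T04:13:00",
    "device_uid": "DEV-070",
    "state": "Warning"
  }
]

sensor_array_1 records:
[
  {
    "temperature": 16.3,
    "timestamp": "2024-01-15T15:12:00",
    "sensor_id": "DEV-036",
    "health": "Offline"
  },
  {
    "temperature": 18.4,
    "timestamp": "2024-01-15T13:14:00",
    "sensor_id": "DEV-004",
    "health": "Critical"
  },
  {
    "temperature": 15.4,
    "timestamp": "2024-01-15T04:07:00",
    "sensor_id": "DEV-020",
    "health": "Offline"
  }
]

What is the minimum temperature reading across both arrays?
15.4

Schema mapping: "measurement" (sensor_array_3) = "temperature" (sensor_array_1) = temperature reading

Minimum in sensor_array_3: 16.5
Minimum in sensor_array_1: 15.4

Overall minimum: min(16.5, 15.4) = 15.4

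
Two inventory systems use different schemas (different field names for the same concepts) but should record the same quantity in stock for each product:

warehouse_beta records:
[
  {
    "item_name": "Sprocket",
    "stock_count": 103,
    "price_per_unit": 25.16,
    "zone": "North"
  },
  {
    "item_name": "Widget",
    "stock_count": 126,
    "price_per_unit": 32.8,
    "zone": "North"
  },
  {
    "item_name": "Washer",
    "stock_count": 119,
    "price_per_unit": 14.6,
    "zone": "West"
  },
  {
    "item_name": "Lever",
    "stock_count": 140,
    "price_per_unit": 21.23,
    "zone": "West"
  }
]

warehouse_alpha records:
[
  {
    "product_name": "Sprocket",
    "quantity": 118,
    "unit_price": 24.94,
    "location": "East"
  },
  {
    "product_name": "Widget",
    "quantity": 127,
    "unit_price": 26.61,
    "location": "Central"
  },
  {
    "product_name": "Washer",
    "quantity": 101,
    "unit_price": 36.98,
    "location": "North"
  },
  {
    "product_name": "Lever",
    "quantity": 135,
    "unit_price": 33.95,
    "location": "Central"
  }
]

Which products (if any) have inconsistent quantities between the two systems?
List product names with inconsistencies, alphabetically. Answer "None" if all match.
Lever, Sprocket, Washer, Widget

Schema mappings:
- "item_name" (warehouse_beta) = "product_name" (warehouse_alpha) = product name
- "stock_count" (warehouse_beta) = "quantity" (warehouse_alpha) = quantity

Comparison:
  Sprocket: 103 vs 118 - MISMATCH
  Widget: 126 vs 127 - MISMATCH
  Washer: 119 vs 101 - MISMATCH
  Lever: 140 vs 135 - MISMATCH

Products with inconsistencies: Lever, Sprocket, Washer, Widget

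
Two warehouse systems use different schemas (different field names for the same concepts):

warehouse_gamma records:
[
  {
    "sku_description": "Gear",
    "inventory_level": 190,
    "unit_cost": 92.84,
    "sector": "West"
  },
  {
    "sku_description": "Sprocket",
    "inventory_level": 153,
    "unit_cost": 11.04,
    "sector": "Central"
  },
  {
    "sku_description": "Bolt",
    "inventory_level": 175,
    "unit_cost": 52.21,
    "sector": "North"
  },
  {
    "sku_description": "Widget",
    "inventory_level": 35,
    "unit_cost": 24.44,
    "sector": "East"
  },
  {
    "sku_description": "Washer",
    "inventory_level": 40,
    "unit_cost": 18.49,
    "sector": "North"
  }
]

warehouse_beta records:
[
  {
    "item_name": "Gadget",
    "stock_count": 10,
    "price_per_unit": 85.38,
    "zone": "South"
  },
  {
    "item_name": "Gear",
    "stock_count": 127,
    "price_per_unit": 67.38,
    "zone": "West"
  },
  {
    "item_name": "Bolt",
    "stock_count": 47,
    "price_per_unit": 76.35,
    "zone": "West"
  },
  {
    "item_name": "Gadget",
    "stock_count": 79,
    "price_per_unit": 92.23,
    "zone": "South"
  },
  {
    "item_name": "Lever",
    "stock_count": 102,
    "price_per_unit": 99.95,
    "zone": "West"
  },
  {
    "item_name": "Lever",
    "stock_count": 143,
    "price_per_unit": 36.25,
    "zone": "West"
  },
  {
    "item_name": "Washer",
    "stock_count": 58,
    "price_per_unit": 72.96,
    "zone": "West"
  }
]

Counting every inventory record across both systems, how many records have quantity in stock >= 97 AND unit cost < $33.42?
1

Schema mappings:
- "inventory_level" (warehouse_gamma) = "stock_count" (warehouse_beta) = quantity
- "unit_cost" (warehouse_gamma) = "price_per_unit" (warehouse_beta) = unit cost

Records meeting both conditions in warehouse_gamma: 1
Records meeting both conditions in warehouse_beta: 0

Total: 1 + 0 = 1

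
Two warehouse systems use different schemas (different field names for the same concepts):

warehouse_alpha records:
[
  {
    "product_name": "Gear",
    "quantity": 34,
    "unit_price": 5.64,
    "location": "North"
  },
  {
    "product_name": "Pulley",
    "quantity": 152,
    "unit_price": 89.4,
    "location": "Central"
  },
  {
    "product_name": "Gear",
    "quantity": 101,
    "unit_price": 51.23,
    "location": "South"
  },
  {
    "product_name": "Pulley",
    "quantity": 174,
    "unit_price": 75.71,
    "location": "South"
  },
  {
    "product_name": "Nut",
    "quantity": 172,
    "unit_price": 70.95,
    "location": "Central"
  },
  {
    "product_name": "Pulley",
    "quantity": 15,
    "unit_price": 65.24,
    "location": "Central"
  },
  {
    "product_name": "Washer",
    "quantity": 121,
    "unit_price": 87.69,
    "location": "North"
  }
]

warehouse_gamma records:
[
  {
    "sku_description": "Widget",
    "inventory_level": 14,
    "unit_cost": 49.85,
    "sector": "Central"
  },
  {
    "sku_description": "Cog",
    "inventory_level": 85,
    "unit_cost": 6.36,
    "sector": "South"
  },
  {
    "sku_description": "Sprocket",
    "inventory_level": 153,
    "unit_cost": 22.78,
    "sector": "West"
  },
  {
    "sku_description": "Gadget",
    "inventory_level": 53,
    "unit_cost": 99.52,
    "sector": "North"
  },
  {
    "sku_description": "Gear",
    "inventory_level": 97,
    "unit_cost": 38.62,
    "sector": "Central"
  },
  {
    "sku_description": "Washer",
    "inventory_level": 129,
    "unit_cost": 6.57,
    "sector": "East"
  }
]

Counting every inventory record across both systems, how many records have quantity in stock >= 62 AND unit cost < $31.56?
3

Schema mappings:
- "quantity" (warehouse_alpha) = "inventory_level" (warehouse_gamma) = quantity
- "unit_price" (warehouse_alpha) = "unit_cost" (warehouse_gamma) = unit cost

Records meeting both conditions in warehouse_alpha: 0
Records meeting both conditions in warehouse_gamma: 3

Total: 0 + 3 = 3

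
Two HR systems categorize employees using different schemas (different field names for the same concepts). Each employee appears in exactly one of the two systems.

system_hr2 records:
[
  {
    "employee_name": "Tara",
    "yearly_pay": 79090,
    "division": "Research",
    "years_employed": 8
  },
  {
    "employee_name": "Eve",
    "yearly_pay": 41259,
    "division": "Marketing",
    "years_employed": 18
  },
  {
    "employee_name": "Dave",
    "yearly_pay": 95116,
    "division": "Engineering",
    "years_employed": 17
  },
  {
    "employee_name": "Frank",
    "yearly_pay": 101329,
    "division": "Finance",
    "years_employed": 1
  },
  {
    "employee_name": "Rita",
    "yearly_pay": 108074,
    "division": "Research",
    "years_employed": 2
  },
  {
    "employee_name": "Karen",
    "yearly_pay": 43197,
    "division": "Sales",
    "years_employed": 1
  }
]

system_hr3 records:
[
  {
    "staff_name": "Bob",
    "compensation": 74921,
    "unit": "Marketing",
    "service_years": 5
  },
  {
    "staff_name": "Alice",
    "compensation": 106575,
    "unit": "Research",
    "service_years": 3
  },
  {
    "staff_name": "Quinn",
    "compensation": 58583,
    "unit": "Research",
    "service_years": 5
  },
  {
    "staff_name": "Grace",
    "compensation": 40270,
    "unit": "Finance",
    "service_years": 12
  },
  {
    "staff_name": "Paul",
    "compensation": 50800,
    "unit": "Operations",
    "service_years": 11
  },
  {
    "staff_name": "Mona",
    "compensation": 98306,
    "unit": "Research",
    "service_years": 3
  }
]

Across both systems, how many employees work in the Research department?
5

Schema mapping: "division" (system_hr2) = "unit" (system_hr3) = department

Research employees in system_hr2: 2
Research employees in system_hr3: 3

Total in Research: 2 + 3 = 5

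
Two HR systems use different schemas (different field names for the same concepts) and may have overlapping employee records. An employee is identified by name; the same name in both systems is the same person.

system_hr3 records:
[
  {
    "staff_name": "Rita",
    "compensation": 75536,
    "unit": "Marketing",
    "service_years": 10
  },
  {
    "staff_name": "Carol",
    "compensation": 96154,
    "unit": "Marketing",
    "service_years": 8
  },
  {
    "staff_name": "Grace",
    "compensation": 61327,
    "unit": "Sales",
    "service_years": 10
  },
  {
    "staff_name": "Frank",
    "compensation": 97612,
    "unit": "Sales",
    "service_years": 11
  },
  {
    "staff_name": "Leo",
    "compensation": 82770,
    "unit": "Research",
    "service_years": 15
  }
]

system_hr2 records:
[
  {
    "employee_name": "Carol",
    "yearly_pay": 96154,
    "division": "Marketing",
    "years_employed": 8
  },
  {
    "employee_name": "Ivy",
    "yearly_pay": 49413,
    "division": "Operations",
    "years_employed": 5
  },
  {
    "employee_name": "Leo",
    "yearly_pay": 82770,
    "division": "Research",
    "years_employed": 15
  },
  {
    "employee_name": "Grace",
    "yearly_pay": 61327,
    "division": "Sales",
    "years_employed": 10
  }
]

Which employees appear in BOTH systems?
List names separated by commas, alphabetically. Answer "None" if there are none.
Carol, Grace, Leo

Schema mapping: "staff_name" (system_hr3) = "employee_name" (system_hr2) = employee name

Names in system_hr3: ['Carol', 'Frank', 'Grace', 'Leo', 'Rita']
Names in system_hr2: ['Carol', 'Grace', 'Ivy', 'Leo']

Intersection: ['Carol', 'Grace', 'Leo']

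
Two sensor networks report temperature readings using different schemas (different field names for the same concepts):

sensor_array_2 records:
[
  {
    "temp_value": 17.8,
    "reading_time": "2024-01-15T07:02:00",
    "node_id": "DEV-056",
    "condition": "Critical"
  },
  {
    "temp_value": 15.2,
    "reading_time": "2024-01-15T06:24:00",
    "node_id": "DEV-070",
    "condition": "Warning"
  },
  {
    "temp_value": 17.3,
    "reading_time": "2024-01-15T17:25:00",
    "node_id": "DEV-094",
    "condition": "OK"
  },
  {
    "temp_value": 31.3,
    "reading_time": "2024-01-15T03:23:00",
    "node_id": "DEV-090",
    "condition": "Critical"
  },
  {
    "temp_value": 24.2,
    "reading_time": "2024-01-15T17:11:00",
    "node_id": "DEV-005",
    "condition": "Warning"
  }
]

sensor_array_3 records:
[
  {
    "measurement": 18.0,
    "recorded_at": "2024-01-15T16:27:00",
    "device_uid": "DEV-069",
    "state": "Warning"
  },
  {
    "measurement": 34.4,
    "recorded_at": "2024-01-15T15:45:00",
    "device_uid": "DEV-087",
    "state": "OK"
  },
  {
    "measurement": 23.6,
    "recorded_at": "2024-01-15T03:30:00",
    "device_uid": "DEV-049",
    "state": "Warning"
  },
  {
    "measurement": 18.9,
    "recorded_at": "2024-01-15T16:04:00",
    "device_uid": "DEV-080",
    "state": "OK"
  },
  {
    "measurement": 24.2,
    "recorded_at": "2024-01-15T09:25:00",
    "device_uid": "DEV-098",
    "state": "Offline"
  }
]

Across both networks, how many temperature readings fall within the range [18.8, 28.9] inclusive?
4

Schema mapping: "temp_value" (sensor_array_2) = "measurement" (sensor_array_3) = temperature

Readings in [18.8, 28.9] from sensor_array_2: 1
Readings in [18.8, 28.9] from sensor_array_3: 3

Total count: 1 + 3 = 4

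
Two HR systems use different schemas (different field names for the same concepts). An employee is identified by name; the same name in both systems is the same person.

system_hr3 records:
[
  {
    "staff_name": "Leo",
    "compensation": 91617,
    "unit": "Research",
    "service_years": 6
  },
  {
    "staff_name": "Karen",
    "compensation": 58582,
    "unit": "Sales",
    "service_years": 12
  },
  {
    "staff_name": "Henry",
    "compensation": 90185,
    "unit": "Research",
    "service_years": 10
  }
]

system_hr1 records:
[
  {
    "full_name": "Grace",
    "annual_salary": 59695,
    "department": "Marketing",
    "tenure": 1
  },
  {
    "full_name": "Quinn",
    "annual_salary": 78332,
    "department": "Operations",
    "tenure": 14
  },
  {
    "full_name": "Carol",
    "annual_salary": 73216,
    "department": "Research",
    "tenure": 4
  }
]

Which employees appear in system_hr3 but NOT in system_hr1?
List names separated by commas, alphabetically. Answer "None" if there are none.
Henry, Karen, Leo

Schema mapping: "staff_name" (system_hr3) = "full_name" (system_hr1) = employee name

Names in system_hr3: ['Henry', 'Karen', 'Leo']
Names in system_hr1: ['Carol', 'Grace', 'Quinn']

In system_hr3 but not system_hr1: ['Henry', 'Karen', 'Leo']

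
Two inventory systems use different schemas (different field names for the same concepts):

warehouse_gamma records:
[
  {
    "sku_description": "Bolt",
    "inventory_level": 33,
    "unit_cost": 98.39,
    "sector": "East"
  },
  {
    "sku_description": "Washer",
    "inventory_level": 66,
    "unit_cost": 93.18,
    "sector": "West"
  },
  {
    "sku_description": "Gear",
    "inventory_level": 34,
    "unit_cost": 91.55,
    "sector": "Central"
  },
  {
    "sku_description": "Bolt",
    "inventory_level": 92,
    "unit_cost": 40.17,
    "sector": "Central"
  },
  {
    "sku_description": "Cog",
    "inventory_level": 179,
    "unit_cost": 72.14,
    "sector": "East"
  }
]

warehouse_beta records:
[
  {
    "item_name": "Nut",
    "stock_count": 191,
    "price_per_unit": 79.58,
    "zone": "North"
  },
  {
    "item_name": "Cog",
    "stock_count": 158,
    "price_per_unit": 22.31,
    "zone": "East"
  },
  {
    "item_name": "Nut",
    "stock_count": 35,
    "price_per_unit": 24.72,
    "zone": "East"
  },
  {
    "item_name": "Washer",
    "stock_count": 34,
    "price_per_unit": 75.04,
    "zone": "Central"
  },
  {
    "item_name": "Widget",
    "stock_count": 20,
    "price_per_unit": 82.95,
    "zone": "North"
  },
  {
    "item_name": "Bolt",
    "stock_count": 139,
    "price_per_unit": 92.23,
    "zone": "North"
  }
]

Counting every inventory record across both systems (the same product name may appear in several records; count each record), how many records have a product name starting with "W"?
3

Schema mapping: "sku_description" (warehouse_gamma) = "item_name" (warehouse_beta) = product name

Records with product name starting with "W" in warehouse_gamma: 1
Records with product name starting with "W" in warehouse_beta: 2

Total: 1 + 2 = 3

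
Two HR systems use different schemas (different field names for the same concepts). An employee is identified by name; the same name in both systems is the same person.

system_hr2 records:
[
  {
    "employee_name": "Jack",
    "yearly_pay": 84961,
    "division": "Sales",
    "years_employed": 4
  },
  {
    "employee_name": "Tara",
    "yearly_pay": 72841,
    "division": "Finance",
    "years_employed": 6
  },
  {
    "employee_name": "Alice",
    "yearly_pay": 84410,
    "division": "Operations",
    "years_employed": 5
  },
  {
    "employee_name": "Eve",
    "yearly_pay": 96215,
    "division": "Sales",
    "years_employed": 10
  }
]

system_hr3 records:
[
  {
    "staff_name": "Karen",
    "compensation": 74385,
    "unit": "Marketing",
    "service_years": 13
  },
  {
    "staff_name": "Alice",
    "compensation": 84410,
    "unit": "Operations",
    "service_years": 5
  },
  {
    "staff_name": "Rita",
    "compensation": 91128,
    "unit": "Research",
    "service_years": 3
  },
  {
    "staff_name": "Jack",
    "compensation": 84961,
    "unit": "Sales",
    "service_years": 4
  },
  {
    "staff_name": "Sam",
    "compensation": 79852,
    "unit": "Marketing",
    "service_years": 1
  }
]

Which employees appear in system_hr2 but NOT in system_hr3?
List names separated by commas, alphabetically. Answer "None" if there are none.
Eve, Tara

Schema mapping: "employee_name" (system_hr2) = "staff_name" (system_hr3) = employee name

Names in system_hr2: ['Alice', 'Eve', 'Jack', 'Tara']
Names in system_hr3: ['Alice', 'Jack', 'Karen', 'Rita', 'Sam']

In system_hr2 but not system_hr3: ['Eve', 'Tara']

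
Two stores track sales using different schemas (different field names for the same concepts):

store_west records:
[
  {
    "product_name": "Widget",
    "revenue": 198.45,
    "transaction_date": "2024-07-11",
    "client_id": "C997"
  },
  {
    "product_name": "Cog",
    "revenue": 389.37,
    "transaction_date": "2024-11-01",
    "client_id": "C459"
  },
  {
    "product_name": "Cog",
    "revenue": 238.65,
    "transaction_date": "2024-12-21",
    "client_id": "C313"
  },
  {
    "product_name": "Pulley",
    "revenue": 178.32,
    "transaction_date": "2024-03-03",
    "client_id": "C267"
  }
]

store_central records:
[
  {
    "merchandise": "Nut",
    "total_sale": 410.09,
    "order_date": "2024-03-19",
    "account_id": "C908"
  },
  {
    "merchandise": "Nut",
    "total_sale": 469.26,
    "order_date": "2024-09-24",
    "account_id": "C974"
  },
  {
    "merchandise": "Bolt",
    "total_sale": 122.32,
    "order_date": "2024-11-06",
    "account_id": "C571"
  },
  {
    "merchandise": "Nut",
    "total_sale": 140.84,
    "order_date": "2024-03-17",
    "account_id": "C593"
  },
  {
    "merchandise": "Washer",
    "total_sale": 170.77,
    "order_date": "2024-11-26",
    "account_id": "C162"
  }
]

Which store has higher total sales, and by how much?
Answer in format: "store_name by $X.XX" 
store_central by $308.49

Schema mapping: "revenue" (store_west) = "total_sale" (store_central) = sale amount

Total for store_west: 1004.79
Total for store_central: 1313.28

Difference: |1004.79 - 1313.28| = 308.49
store_central has higher sales by $308.49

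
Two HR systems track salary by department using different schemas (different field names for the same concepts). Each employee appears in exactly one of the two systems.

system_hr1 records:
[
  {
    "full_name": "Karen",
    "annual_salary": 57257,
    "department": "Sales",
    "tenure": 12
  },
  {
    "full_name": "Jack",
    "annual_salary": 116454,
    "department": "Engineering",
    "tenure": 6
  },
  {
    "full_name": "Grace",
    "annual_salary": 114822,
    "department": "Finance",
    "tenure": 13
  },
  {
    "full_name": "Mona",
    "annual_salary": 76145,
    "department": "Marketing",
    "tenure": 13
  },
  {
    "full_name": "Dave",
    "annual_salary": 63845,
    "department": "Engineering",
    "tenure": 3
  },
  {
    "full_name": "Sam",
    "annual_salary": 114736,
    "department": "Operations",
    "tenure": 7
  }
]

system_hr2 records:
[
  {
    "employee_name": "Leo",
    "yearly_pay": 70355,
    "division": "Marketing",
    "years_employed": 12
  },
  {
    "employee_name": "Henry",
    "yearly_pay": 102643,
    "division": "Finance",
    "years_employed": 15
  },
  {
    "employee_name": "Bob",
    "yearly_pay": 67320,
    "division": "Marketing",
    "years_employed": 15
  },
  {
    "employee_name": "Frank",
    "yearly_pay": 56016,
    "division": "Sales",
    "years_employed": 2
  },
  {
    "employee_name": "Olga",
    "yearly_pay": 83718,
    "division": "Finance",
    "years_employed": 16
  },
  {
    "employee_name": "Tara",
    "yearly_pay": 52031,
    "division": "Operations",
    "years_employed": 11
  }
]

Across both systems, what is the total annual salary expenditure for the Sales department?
113273

Schema mappings:
- "department" (system_hr1) = "division" (system_hr2) = department
- "annual_salary" (system_hr1) = "yearly_pay" (system_hr2) = salary

Sales salaries from system_hr1: 57257
Sales salaries from system_hr2: 56016

Total: 57257 + 56016 = 113273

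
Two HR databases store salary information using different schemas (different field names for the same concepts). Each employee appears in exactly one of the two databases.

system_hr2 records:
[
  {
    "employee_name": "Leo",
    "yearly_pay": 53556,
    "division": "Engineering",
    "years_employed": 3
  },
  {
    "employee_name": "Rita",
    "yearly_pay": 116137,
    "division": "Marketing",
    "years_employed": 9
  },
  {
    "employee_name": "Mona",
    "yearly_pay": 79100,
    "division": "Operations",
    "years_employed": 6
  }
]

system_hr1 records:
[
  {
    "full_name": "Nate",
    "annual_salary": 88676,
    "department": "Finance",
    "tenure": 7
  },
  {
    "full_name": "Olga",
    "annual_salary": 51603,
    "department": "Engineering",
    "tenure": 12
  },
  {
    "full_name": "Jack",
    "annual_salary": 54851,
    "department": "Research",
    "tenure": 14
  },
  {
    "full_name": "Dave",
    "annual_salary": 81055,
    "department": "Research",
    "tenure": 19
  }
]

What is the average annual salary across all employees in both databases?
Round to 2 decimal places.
74996.86

Schema mapping: "yearly_pay" (system_hr2) = "annual_salary" (system_hr1) = annual salary

All salaries: [53556, 116137, 79100, 88676, 51603, 54851, 81055]
Sum: 524978
Count: 7
Average: 524978 / 7 = 74996.86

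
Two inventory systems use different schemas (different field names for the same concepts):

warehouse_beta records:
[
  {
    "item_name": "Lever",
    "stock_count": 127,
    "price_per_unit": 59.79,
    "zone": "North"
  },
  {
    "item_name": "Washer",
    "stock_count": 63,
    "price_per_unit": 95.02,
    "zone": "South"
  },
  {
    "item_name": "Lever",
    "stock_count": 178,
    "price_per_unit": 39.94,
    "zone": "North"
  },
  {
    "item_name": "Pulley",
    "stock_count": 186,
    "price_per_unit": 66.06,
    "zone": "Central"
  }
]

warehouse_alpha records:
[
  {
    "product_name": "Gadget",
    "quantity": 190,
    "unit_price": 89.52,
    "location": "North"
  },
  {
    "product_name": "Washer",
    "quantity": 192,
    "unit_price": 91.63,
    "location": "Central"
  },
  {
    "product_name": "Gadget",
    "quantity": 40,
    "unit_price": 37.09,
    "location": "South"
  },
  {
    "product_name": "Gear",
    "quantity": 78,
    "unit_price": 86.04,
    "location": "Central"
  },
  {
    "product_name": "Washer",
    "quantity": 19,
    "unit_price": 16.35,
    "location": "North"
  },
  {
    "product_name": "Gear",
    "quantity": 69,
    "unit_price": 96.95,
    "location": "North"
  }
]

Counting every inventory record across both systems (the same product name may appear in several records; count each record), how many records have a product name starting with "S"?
0

Schema mapping: "item_name" (warehouse_beta) = "product_name" (warehouse_alpha) = product name

Records with product name starting with "S" in warehouse_beta: 0
Records with product name starting with "S" in warehouse_alpha: 0

Total: 0 + 0 = 0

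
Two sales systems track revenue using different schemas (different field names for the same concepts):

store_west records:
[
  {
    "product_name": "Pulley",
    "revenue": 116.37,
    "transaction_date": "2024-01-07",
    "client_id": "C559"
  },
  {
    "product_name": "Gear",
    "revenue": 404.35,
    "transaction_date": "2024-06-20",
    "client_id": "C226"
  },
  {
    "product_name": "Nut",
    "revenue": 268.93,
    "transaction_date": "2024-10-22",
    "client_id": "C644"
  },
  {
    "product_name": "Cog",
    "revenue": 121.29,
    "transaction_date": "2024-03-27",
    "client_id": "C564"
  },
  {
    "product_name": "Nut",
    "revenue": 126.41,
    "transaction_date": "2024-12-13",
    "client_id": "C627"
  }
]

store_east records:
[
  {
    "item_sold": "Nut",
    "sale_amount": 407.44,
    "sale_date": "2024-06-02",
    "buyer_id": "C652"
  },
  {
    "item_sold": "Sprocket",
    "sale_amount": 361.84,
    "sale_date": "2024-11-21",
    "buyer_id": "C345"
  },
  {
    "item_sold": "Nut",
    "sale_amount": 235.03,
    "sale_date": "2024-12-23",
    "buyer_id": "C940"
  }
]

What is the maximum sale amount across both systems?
407.44

Reconcile: "revenue" (store_west) = "sale_amount" (store_east) = sale amount

Maximum in store_west: 404.35
Maximum in store_east: 407.44

Overall maximum: max(404.35, 407.44) = 407.44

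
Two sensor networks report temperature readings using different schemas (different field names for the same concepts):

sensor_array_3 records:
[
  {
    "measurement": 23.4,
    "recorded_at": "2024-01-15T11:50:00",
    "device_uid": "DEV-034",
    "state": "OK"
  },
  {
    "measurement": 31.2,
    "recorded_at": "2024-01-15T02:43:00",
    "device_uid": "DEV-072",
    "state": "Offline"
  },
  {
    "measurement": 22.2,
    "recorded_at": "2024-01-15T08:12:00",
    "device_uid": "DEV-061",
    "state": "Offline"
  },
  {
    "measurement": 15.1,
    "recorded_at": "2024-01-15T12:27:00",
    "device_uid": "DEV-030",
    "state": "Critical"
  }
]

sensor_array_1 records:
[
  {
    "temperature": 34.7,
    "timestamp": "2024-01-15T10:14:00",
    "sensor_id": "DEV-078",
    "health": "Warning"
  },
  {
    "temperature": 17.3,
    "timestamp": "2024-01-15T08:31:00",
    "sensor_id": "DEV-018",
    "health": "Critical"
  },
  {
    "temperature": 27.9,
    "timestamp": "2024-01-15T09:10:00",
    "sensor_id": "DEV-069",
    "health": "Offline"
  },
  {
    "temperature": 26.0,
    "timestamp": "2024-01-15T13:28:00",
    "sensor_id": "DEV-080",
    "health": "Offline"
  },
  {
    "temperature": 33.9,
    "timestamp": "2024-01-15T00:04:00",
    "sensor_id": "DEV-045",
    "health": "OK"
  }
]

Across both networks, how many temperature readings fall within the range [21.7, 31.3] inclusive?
5

Schema mapping: "measurement" (sensor_array_3) = "temperature" (sensor_array_1) = temperature

Readings in [21.7, 31.3] from sensor_array_3: 3
Readings in [21.7, 31.3] from sensor_array_1: 2

Total count: 3 + 2 = 5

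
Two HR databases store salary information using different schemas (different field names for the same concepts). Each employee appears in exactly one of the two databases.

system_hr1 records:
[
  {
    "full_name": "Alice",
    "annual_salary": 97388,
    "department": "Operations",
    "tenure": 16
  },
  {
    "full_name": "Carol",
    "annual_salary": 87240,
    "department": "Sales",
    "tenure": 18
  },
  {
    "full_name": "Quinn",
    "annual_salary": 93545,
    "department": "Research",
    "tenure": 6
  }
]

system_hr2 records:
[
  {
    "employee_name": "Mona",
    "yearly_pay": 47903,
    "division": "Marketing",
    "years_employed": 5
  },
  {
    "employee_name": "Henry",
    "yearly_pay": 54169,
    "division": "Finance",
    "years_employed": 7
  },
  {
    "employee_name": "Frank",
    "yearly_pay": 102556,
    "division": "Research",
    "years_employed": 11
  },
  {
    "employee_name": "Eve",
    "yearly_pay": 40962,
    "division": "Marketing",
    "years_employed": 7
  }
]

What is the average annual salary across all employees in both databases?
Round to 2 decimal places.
74823.29

Schema mapping: "annual_salary" (system_hr1) = "yearly_pay" (system_hr2) = annual salary

All salaries: [97388, 87240, 93545, 47903, 54169, 102556, 40962]
Sum: 523763
Count: 7
Average: 523763 / 7 = 74823.29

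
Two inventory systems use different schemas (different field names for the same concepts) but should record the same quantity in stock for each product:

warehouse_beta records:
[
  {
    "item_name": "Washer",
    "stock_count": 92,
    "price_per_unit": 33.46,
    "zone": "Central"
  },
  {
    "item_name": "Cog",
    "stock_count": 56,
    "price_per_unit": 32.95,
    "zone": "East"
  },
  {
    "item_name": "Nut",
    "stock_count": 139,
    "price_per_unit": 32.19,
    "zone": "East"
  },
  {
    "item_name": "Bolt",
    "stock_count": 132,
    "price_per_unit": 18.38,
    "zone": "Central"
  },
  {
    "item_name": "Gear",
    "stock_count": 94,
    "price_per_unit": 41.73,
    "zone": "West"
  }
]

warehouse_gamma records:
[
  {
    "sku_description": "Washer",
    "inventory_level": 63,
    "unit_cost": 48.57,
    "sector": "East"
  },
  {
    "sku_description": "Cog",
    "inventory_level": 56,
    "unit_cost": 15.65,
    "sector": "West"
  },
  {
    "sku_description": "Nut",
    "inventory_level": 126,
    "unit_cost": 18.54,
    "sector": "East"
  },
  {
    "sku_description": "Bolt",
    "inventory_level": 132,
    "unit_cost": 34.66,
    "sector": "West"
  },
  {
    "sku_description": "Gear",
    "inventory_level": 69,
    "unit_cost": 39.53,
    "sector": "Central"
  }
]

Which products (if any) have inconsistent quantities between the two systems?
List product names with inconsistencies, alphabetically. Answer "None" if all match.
Gear, Nut, Washer

Schema mappings:
- "item_name" (warehouse_beta) = "sku_description" (warehouse_gamma) = product name
- "stock_count" (warehouse_beta) = "inventory_level" (warehouse_gamma) = quantity

Comparison:
  Washer: 92 vs 63 - MISMATCH
  Cog: 56 vs 56 - MATCH
  Nut: 139 vs 126 - MISMATCH
  Bolt: 132 vs 132 - MATCH
  Gear: 94 vs 69 - MISMATCH

Products with inconsistencies: Gear, Nut, Washer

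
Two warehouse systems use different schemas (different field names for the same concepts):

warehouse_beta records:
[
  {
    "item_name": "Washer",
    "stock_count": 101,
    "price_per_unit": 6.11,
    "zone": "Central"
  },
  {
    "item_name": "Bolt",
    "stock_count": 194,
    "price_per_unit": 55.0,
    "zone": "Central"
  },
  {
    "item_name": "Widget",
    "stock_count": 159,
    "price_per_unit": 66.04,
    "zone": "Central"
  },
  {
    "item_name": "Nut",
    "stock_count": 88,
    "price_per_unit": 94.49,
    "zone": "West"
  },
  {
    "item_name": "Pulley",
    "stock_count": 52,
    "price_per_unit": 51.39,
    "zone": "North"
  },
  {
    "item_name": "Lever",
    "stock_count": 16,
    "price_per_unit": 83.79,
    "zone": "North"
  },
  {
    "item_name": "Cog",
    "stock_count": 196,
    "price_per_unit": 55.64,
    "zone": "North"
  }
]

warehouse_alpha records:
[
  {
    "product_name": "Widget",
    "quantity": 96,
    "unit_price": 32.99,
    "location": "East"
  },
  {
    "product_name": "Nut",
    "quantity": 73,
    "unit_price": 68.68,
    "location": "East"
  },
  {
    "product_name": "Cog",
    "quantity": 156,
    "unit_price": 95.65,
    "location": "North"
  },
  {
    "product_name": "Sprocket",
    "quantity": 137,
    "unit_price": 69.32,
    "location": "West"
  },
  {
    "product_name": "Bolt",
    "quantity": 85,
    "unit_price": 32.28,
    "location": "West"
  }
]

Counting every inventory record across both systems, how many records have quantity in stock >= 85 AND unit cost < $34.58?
3

Schema mappings:
- "stock_count" (warehouse_beta) = "quantity" (warehouse_alpha) = quantity
- "price_per_unit" (warehouse_beta) = "unit_price" (warehouse_alpha) = unit cost

Records meeting both conditions in warehouse_beta: 1
Records meeting both conditions in warehouse_alpha: 2

Total: 1 + 2 = 3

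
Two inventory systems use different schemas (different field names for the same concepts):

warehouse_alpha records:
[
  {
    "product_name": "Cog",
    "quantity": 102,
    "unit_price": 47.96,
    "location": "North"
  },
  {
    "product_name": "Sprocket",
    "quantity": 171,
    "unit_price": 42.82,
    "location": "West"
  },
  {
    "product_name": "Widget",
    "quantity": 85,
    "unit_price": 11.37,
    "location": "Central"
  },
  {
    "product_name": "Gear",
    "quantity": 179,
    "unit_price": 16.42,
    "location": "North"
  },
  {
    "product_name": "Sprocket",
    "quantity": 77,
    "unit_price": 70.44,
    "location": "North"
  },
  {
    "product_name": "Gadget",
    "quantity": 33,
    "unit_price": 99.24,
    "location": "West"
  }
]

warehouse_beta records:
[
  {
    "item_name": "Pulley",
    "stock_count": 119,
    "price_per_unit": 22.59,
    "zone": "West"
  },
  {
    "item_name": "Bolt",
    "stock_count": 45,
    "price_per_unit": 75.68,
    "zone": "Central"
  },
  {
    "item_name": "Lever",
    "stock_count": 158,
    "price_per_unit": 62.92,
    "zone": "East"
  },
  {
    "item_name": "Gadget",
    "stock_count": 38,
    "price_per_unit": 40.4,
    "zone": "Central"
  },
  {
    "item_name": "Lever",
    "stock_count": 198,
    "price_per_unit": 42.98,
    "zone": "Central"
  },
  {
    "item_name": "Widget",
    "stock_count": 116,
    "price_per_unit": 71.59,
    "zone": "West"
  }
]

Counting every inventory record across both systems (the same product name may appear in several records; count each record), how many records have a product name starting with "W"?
2

Schema mapping: "product_name" (warehouse_alpha) = "item_name" (warehouse_beta) = product name

Records with product name starting with "W" in warehouse_alpha: 1
Records with product name starting with "W" in warehouse_beta: 1

Total: 1 + 1 = 2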